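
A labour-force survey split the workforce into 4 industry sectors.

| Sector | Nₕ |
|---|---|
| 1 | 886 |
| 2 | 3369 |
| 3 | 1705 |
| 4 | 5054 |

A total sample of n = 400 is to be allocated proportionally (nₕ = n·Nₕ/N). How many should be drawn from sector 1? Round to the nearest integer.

32

Share of sector 1 = 886/11014 = 0.08044.
Allocate 400 × 0.08044 = 32.177... → 32.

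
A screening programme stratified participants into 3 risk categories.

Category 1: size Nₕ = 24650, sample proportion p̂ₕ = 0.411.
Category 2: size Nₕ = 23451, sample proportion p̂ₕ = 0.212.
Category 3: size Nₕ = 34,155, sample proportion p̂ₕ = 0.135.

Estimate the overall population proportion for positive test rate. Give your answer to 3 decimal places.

0.240

N = 24650 + 23451 + 34155 = 82256.
Overall proportion = Σ (Nₕ/N)·p̂ₕ.
Σ Nₕp̂ₕ = 10131.15 + 4971.612 + 4610.925 = 19713.687.
19713.687 / 82256 = 0.23966... → 0.240.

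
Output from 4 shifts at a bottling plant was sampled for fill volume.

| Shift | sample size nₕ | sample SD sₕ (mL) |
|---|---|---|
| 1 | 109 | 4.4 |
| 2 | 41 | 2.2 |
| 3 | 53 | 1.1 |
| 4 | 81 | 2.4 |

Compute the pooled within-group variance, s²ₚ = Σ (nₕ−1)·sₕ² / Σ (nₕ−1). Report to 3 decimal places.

1: (109−1)·4.4² = 108·19.36 = 2090.88
2: (41−1)·2.2² = 40·4.84 = 193.6
3: (53−1)·1.1² = 52·1.21 = 62.92
4: (81−1)·2.4² = 80·5.76 = 460.8
Numerator = 2808.2; denominator = Σ(nₕ−1) = 280.
s²ₚ = 2808.2/280 = 10.02929... → 10.029.

10.029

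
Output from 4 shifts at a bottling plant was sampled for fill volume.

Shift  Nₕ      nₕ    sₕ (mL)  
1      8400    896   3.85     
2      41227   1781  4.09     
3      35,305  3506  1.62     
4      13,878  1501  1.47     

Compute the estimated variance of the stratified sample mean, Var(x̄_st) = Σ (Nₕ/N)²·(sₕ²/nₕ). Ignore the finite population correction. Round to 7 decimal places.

N = 98810; Wₕ = Nₕ/N.
shift 1: (8400/98810)²·3.85²/896 = 0.0001195557
shift 2: (41227/98810)²·4.09²/1781 = 0.0016351002
shift 3: (35305/98810)²·1.62²/3506 = 0.0000955628
shift 4: (13878/98810)²·1.47²/1501 = 0.0000283992
Sum = 0.0018786178 → 0.0018786.

0.0018786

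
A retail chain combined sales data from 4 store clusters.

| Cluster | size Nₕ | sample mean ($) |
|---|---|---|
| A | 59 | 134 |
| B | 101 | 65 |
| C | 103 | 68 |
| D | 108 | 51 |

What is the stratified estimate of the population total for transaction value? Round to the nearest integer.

26983

Population total = Σ Nₕ·x̄ₕ (each stratum's size times its mean).
59·134 + 101·65 + 103·68 + 108·51 = 7906 + 6565 + 7004 + 5508 = 26983.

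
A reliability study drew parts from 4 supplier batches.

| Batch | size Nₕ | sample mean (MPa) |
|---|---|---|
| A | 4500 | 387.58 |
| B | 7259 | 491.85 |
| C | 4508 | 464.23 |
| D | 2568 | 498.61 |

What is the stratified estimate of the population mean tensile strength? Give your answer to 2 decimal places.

N = 18835; weights Wₕ = Nₕ/N = (0.2389, 0.3854, 0.2393, 0.1363).
x̄_st = Σ Wₕ·x̄ₕ = 0.2389·387.58 + 0.3854·491.85 + 0.2393·464.23 + 0.1363·498.61 ≈ 461.2492...
→ 461.25.

461.25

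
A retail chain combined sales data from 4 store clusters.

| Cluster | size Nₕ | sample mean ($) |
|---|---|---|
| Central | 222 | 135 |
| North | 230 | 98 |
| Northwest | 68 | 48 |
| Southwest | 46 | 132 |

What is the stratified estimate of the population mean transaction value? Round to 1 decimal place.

109.3

N = 222 + 230 + 68 + 46 = 566.
Weight each subgroup mean by Nₕ/N and sum.
Σ Nₕx̄ₕ = 222·135 + 230·98 + 68·48 + 46·132 = 29970 + 22540 + 3264 + 6072 = 61846.
Divide by N: 61846 / 566 = 109.269... → 109.3.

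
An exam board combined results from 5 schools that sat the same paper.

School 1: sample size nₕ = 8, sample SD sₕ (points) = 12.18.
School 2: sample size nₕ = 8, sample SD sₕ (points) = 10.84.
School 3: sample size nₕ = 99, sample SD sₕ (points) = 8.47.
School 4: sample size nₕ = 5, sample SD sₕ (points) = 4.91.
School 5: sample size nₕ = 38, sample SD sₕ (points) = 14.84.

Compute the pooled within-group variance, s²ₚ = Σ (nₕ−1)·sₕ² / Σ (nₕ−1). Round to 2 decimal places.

Degrees of freedom: 7 + 7 + 98 + 4 + 37 = 153.
Σ(nₕ−1)sₕ² = 7·148.3524 + 7·117.5056 + 98·71.7409 + 4·24.1081 + 37·220.2256 = 17136.3938.
s²ₚ = 17136.3938 / 153 = 112.0026... → 112.00.

112.00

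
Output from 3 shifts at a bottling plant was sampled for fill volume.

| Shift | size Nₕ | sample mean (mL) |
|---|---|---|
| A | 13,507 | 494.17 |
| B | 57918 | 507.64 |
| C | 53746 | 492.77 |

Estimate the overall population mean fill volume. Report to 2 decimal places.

499.80

N = 125171; weights Wₕ = Nₕ/N = (0.1079, 0.4627, 0.4294).
x̄_st = Σ Wₕ·x̄ₕ = 0.1079·494.17 + 0.4627·507.64 + 0.4294·492.77 ≈ 499.8016...
→ 499.80.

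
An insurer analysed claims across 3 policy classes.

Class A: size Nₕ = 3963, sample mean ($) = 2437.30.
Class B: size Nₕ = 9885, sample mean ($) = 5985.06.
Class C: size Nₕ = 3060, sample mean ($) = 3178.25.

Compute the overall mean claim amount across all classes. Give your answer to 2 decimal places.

4645.54

N = 3963 + 9885 + 3060 = 16908.
Weight each subgroup mean by Nₕ/N and sum.
Σ Nₕx̄ₕ = 3963·2437.30 + 9885·5985.06 + 3060·3178.25 = 9659019.9 + 59162318.1 + 9725445 = 78546783.
Divide by N: 78546783 / 16908 = 4645.5396... → 4645.54.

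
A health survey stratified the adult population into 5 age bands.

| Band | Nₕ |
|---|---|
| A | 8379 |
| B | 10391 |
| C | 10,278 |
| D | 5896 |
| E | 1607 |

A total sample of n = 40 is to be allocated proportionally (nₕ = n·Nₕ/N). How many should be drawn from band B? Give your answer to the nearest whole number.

11

Share of band B = 10391/36551 = 0.28429.
Allocate 40 × 0.28429 = 11.372... → 11.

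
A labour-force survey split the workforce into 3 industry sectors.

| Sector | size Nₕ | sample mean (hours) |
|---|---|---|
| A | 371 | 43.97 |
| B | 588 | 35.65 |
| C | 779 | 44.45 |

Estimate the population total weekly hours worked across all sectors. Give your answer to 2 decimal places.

A: 371·43.97 = 16312.87
B: 588·35.65 = 20962.2
C: 779·44.45 = 34626.55
τ̂ = Σ Nₕx̄ₕ = 71901.62.

71901.62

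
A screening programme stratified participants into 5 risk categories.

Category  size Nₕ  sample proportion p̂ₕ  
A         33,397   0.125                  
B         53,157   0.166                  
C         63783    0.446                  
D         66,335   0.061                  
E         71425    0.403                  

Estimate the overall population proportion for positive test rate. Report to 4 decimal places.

0.2578

Wₕ = Nₕ/N with N = 288097: 0.1159, 0.1845, 0.2214, 0.2303, 0.2479.
p̂_st = 0.1159·0.125 + 0.1845·0.166 + 0.2214·0.446 + 0.2303·0.061 + 0.2479·0.403 ≈ 0.257818... → 0.2578.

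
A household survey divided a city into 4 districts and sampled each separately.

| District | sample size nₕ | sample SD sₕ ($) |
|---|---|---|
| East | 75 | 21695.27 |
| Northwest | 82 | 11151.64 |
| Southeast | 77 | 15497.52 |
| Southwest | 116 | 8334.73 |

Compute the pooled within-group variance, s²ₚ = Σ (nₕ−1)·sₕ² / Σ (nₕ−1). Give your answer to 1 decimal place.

205623415.3

Degrees of freedom: 74 + 81 + 76 + 115 = 346.
Σ(nₕ−1)sₕ² = 74·470684740.3729 + 81·124359074.6896 + 76·240173126.1504 + 115·69467724.1729 = 71145701704.7661.
s²ₚ = 71145701704.7661 / 346 = 205623415.332... → 205623415.3.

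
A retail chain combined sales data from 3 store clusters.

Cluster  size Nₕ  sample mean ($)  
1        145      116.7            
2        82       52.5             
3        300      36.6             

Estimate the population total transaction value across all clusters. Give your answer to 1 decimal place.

32206.5

Estimate total by summing Nₕ·x̄ₕ over strata.
145·116.7 + 82·52.5 + 300·36.6 = 16921.5 + 4305 + 10980 = 32206.5.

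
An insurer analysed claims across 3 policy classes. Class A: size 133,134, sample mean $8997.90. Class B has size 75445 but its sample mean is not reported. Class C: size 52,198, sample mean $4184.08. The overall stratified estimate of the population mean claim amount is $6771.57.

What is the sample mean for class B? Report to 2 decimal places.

4633.08

N = 133134 + 75445 + 52198 = 260777.
Overall total = μ·N = 6771.57·260777 = 1765869709.89.
Subtract the known strata: 133134·8997.90 + 52198·4184.08 = 1416327026.44.
Remaining total for class B: 1765869709.89 − 1416327026.44 = 349542683.45.
Divide by its size: 349542683.45 / 75445 = 4633.0795... → 4633.08.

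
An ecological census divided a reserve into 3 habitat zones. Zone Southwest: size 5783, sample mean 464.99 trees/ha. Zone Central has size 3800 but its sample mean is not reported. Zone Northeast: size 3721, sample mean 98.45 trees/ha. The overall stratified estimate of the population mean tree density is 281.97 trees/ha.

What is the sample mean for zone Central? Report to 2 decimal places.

Σ Nₕx̄ₕ = N·μ, so 3800·x̄_Central = 13304·281.97 − (5783·464.99 + 3721·98.45).
= 3751328.88 − 3055369.62 = 695959.26.
x̄_Central = 695959.26 / 3800 = 183.1472... → 183.15.

183.15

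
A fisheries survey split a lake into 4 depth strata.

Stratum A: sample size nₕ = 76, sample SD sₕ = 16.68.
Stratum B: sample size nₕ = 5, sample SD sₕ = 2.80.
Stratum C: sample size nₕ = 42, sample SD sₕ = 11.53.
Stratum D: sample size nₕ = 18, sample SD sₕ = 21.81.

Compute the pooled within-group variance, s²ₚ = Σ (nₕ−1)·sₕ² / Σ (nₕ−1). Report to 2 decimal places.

251.35

A: (76−1)·16.68² = 75·278.2224 = 20866.68
B: (5−1)·2.80² = 4·7.84 = 31.36
C: (42−1)·11.53² = 41·132.9409 = 5450.5769
D: (18−1)·21.81² = 17·475.6761 = 8086.4937
Numerator = 34435.1106; denominator = Σ(nₕ−1) = 137.
s²ₚ = 34435.1106/137 = 251.3512... → 251.35.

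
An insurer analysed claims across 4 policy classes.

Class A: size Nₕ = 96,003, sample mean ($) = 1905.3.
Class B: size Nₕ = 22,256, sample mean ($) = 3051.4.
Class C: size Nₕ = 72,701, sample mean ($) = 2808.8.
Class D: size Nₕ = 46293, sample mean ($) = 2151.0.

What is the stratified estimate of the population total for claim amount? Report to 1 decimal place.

Estimate total by summing Nₕ·x̄ₕ over strata.
96003·1905.3 + 22256·3051.4 + 72701·2808.8 + 46293·2151.0 = 182914515.9 + 67911958.4 + 204202568.8 + 99576243 = 554605286.1.

554605286.1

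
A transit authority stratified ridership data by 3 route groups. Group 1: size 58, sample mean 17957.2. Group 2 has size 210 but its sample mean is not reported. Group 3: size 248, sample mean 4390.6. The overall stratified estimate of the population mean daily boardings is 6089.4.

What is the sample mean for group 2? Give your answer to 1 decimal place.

N = 58 + 210 + 248 = 516.
Overall total = μ·N = 6089.4·516 = 3142130.4.
Subtract the known strata: 58·17957.2 + 248·4390.6 = 2130386.4.
Remaining total for group 2: 3142130.4 − 2130386.4 = 1011744.
Divide by its size: 1011744 / 210 = 4817.829... → 4817.8.

4817.8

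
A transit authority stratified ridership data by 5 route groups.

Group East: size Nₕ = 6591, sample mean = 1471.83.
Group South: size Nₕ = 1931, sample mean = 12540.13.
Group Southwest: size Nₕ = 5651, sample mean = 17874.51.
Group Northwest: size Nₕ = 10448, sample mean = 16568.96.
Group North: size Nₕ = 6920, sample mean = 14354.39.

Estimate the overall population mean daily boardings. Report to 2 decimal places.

12915.56

N = 6591 + 1931 + 5651 + 10448 + 6920 = 31541.
Overall mean = Σ (Nₕ/N)·x̄ₕ — weight by population share, not a simple average.
Σ Nₕx̄ₕ = 6591·1471.83 + 1931·12540.13 + 5651·17874.51 + 10448·16568.96 + 6920·14354.39 = 9700831.53 + 24214991.03 + 101008856.01 + 173112494.08 + 99332378.8 = 407369551.45.
Divide by N: 407369551.45 / 31541 = 12915.5560... → 12915.56.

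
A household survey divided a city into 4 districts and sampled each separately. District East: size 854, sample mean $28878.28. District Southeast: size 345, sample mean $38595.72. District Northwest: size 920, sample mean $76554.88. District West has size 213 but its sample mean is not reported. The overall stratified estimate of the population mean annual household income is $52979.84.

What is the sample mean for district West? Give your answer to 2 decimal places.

71084.14

N = 854 + 345 + 920 + 213 = 2332.
Overall total = μ·N = 52979.84·2332 = 123548986.88.
Subtract the known strata: 854·28878.28 + 345·38595.72 + 920·76554.88 = 108408064.12.
Remaining total for district West: 123548986.88 − 108408064.12 = 15140922.76.
Divide by its size: 15140922.76 / 213 = 71084.1444... → 71084.14.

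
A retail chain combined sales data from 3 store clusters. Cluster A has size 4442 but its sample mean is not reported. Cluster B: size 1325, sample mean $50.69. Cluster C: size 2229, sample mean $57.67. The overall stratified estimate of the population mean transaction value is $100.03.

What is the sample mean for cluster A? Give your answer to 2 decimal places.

Σ Nₕx̄ₕ = N·μ, so 4442·x̄_A = 7996·100.03 − (1325·50.69 + 2229·57.67).
= 799839.88 − 195710.68 = 604129.2.
x̄_A = 604129.2 / 4442 = 136.0039... → 136.00.

136.00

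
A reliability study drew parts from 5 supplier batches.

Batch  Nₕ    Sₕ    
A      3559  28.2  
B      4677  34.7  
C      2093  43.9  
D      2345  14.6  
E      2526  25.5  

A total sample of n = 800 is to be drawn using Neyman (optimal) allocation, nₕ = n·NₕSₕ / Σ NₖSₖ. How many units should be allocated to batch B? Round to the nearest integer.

286

Σ NₕSₕ = 3559·28.2 + 4677·34.7 + 2093·43.9 + 2345·14.6 + 2526·25.5 = 453188.4.
Share for B: 162291.9/453188.4 = 0.35811.
n_B = 800 × 0.35811 = 286.489... → 286.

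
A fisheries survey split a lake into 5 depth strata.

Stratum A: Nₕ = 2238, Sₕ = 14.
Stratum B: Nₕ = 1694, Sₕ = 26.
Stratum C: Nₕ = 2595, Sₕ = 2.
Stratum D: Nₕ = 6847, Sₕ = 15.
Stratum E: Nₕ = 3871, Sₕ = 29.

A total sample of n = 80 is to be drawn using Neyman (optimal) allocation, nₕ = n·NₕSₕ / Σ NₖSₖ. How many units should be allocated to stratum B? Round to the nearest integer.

A: NₕSₕ = 2238·14 = 31332
B: NₕSₕ = 1694·26 = 44044
C: NₕSₕ = 2595·2 = 5190
D: NₕSₕ = 6847·15 = 102705
E: NₕSₕ = 3871·29 = 112259
Σ NₕSₕ = 295530.
n_B = 80·44044/295530 = 11.923... → 12.

12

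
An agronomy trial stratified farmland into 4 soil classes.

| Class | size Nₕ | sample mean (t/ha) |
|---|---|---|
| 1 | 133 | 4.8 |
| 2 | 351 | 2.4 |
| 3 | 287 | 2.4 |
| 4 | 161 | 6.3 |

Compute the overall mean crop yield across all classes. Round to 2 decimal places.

3.42

N = 932; weights Wₕ = Nₕ/N = (0.1427, 0.3766, 0.3079, 0.1727).
x̄_st = Σ Wₕ·x̄ₕ = 0.1427·4.8 + 0.3766·2.4 + 0.3079·2.4 + 0.1727·6.3 ≈ 3.4162...
→ 3.42.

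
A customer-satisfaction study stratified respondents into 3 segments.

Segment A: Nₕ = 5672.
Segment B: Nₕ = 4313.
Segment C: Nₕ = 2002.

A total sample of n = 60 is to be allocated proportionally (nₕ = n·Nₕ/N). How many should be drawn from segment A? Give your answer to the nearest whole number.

Share of segment A = 5672/11987 = 0.47318.
Allocate 60 × 0.47318 = 28.391... → 28.

28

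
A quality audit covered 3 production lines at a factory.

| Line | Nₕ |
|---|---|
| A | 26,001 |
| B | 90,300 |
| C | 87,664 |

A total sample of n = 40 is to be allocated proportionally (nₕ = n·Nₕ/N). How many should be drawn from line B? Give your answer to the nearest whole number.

Share of line B = 90300/203965 = 0.44272.
Allocate 40 × 0.44272 = 17.709... → 18.

18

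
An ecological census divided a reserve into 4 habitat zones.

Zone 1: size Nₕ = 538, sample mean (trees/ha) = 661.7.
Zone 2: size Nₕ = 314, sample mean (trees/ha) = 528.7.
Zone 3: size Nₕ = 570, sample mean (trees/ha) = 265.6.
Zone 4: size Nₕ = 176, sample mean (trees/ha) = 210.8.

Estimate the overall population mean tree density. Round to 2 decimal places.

444.62

N = 538 + 314 + 570 + 176 = 1598.
Overall mean = Σ (Nₕ/N)·x̄ₕ — weight by population share, not a simple average.
Σ Nₕx̄ₕ = 538·661.7 + 314·528.7 + 570·265.6 + 176·210.8 = 355994.6 + 166011.8 + 151392 + 37100.8 = 710499.2.
Divide by N: 710499.2 / 1598 = 444.6178... → 444.62.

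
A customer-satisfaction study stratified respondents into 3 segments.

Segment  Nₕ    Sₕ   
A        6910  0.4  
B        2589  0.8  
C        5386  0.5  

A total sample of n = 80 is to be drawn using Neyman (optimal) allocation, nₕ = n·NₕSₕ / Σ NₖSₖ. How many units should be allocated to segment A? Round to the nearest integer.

29

A: NₕSₕ = 6910·0.4 = 2764
B: NₕSₕ = 2589·0.8 = 2071.2
C: NₕSₕ = 5386·0.5 = 2693
Σ NₕSₕ = 7528.2.
n_A = 80·2764/7528.2 = 29.372... → 29.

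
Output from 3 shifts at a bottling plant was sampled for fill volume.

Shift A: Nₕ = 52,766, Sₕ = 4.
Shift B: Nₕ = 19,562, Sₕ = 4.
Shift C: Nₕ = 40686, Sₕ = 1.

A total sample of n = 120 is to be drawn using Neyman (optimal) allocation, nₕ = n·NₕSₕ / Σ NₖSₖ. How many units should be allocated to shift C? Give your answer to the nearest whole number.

15

Σ NₕSₕ = 52766·4 + 19562·4 + 40686·1 = 329998.
Share for C: 40686/329998 = 0.12329.
n_C = 120 × 0.12329 = 14.795... → 15.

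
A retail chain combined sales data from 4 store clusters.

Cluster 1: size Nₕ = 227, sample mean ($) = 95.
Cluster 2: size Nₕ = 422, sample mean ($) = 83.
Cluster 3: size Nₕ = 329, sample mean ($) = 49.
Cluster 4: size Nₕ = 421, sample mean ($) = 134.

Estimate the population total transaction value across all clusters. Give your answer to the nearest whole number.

Estimate total by summing Nₕ·x̄ₕ over strata.
227·95 + 422·83 + 329·49 + 421·134 = 21565 + 35026 + 16121 + 56414 = 129126.

129126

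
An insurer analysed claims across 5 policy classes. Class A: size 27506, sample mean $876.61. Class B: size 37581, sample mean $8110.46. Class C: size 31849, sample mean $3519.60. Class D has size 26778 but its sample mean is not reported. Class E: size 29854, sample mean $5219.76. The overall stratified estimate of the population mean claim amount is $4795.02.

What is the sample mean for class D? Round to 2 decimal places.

5210.39

N = 27506 + 37581 + 31849 + 26778 + 29854 = 153568.
Overall total = μ·N = 4795.02·153568 = 736361631.36.
Subtract the known strata: 27506·876.61 + 37581·8110.46 + 31849·3519.60 + 29854·5219.76 = 596837687.36.
Remaining total for class D: 736361631.36 − 596837687.36 = 139523944.
Divide by its size: 139523944 / 26778 = 5210.3945... → 5210.39.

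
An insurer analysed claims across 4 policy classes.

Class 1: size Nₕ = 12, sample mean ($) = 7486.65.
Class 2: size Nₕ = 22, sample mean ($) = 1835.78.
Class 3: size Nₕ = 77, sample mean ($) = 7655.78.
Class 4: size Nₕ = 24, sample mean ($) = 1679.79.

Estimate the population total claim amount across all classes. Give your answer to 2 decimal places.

760036.98

1: 12·7486.65 = 89839.8
2: 22·1835.78 = 40387.16
3: 77·7655.78 = 589495.06
4: 24·1679.79 = 40314.96
τ̂ = Σ Nₕx̄ₕ = 760036.98.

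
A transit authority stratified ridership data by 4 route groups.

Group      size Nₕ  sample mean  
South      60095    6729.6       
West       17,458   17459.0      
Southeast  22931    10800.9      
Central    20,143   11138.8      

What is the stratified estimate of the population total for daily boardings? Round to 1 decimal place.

Population total = Σ Nₕ·x̄ₕ (each stratum's size times its mean).
60095·6729.6 + 17458·17459.0 + 22931·10800.9 + 20143·11138.8 = 404415312 + 304799222 + 247675437.9 + 224368848.4 = 1181258820.3.

1181258820.3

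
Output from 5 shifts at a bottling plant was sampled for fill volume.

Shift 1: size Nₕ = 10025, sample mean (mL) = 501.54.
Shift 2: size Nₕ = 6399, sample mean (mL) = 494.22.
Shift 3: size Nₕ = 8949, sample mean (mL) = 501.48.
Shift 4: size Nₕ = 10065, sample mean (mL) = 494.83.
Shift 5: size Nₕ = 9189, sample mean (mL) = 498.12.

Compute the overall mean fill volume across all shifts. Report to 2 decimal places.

498.26

x̄_st = (Σ Nₕx̄ₕ) / (Σ Nₕ) = (10025·501.54 + 6399·494.22 + 8949·501.48 + 10065·494.83 + 9189·498.12) / 44627
= 22235885.43 / 44627 = 498.2608... → 498.26.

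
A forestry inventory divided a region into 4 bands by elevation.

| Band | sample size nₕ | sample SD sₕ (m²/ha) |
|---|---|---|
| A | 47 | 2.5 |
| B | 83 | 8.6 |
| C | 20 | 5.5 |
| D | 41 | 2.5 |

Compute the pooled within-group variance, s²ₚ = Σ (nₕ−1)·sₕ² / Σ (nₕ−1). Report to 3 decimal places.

A: (47−1)·2.5² = 46·6.25 = 287.5
B: (83−1)·8.6² = 82·73.96 = 6064.72
C: (20−1)·5.5² = 19·30.25 = 574.75
D: (41−1)·2.5² = 40·6.25 = 250
Numerator = 7176.97; denominator = Σ(nₕ−1) = 187.
s²ₚ = 7176.97/187 = 38.37952... → 38.380.

38.380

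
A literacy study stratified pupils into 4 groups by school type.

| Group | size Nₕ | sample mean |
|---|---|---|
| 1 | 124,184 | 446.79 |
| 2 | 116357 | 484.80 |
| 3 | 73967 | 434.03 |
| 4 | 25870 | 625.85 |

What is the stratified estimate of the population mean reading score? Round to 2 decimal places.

470.62

N = 124184 + 116357 + 73967 + 25870 = 340378.
Weight each subgroup mean by Nₕ/N and sum.
Σ Nₕx̄ₕ = 124184·446.79 + 116357·484.80 + 73967·434.03 + 25870·625.85 = 55484169.36 + 56409873.6 + 32103897.01 + 16190739.5 = 160188679.47.
Divide by N: 160188679.47 / 340378 = 470.6200... → 470.62.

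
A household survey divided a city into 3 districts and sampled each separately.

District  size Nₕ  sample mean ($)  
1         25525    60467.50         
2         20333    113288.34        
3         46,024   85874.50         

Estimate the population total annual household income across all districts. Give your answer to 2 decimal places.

7799212742.72

Estimate total by summing Nₕ·x̄ₕ over strata.
25525·60467.50 + 20333·113288.34 + 46024·85874.50 = 1543432937.5 + 2303491817.22 + 3952287988 = 7799212742.72.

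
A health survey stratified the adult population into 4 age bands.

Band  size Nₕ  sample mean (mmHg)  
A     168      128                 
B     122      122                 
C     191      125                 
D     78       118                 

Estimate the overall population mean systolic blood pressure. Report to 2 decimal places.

124.27

N = 168 + 122 + 191 + 78 = 559.
The stratified mean weights each stratum mean by its population share Nₕ/N.
Σ Nₕx̄ₕ = 168·128 + 122·122 + 191·125 + 78·118 = 21504 + 14884 + 23875 + 9204 = 69467.
Divide by N: 69467 / 559 = 124.2701... → 124.27.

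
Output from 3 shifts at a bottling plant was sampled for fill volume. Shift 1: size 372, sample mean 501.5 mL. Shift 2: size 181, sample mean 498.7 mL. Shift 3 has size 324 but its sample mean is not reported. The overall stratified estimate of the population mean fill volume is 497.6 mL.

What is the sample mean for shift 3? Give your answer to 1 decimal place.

492.5

Σ Nₕx̄ₕ = N·μ, so 324·x̄_3 = 877·497.6 − (372·501.5 + 181·498.7).
= 436395.2 − 276822.7 = 159572.5.
x̄_3 = 159572.5 / 324 = 492.508... → 492.5.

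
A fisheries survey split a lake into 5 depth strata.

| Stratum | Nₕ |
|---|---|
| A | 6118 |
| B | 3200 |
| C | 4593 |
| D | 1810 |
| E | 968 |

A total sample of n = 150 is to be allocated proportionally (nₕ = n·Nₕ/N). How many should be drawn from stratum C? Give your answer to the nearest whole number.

N = 6118 + 3200 + 4593 + 1810 + 968 = 16689.
n_C = 150·4593/16689 = 41.282... → 41.

41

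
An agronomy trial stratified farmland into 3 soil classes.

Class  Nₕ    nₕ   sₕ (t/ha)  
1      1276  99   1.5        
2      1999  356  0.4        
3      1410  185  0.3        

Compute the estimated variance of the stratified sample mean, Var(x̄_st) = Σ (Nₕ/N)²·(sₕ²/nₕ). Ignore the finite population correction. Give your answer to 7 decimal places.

N = 4685. Term for each stratum: Wₕ²sₕ²/nₕ.
Var(x̄_st) = 0.0016858910 + 0.0000818232 + 0.0000440646 = 0.0018117787 → 0.0018118.

0.0018118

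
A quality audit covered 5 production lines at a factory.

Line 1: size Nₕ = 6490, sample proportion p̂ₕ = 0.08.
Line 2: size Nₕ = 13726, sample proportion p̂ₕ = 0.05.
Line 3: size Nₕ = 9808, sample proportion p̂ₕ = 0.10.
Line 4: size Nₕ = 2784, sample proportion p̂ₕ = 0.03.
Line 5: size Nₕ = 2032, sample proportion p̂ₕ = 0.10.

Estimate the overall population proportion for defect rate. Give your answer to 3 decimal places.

0.071

Wₕ = Nₕ/N with N = 34840: 0.1863, 0.3940, 0.2815, 0.0799, 0.0583.
p̂_st = 0.1863·0.08 + 0.3940·0.05 + 0.2815·0.10 + 0.0799·0.03 + 0.0583·0.10 ≈ 0.07098... → 0.071.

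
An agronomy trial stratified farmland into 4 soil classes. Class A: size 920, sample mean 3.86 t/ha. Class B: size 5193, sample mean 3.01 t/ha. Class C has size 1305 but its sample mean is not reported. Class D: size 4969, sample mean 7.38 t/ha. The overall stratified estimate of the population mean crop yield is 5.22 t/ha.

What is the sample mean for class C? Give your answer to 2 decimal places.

6.75

N = 920 + 5193 + 1305 + 4969 = 12387.
Overall total = μ·N = 5.22·12387 = 64660.14.
Subtract the known strata: 920·3.86 + 5193·3.01 + 4969·7.38 = 55853.35.
Remaining total for class C: 64660.14 − 55853.35 = 8806.79.
Divide by its size: 8806.79 / 1305 = 6.7485... → 6.75.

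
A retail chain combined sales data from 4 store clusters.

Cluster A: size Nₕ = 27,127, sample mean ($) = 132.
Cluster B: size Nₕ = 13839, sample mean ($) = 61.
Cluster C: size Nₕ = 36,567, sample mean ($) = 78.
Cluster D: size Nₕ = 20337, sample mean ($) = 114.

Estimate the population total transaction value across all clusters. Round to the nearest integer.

9595587

Estimate total by summing Nₕ·x̄ₕ over strata.
27127·132 + 13839·61 + 36567·78 + 20337·114 = 3580764 + 844179 + 2852226 + 2318418 = 9595587.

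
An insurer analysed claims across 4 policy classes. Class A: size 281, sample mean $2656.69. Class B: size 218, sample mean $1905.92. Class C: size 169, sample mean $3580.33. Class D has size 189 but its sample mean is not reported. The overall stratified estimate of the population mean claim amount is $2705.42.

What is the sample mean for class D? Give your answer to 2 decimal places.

2917.72

N = 281 + 218 + 169 + 189 = 857.
Overall total = μ·N = 2705.42·857 = 2318544.94.
Subtract the known strata: 281·2656.69 + 218·1905.92 + 169·3580.33 = 1767096.22.
Remaining total for class D: 2318544.94 − 1767096.22 = 551448.72.
Divide by its size: 551448.72 / 189 = 2917.7181... → 2917.72.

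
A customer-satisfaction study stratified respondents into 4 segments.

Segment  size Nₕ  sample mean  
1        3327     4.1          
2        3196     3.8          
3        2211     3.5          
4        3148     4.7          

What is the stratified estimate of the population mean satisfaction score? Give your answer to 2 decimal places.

x̄_st = (Σ Nₕx̄ₕ) / (Σ Nₕ) = (3327·4.1 + 3196·3.8 + 2211·3.5 + 3148·4.7) / 11882
= 48319.6 / 11882 = 4.0666... → 4.07.

4.07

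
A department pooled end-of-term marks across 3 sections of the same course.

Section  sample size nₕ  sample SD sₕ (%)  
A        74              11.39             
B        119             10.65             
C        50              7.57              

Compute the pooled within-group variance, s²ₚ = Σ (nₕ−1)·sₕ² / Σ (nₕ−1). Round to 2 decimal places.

Degrees of freedom: 73 + 118 + 49 = 240.
Σ(nₕ−1)sₕ² = 73·129.7321 + 118·113.4225 + 49·57.3049 = 25662.2384.
s²ₚ = 25662.2384 / 240 = 106.9260... → 106.93.

106.93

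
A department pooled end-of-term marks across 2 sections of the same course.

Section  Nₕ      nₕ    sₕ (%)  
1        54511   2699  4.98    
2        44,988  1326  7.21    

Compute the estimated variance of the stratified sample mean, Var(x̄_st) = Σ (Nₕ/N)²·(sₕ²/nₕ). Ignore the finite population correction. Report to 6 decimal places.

N = 99499. Term for each stratum: Wₕ²sₕ²/nₕ.
Var(x̄_st) = 0.002757952 + 0.008014620 = 0.010772572 → 0.010773.

0.010773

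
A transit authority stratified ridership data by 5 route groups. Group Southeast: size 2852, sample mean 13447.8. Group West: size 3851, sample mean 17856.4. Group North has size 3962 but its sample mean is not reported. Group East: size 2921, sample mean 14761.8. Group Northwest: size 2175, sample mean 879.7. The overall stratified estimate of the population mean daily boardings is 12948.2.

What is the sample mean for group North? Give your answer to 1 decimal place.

Σ Nₕx̄ₕ = N·μ, so 3962·x̄_North = 15761·12948.2 − (2852·13447.8 + 3851·17856.4 + 2921·14761.8 + 2175·879.7).
= 204076580.2 − 152150687.3 = 51925892.9.
x̄_North = 51925892.9 / 3962 = 13105.980... → 13106.0.

13106.0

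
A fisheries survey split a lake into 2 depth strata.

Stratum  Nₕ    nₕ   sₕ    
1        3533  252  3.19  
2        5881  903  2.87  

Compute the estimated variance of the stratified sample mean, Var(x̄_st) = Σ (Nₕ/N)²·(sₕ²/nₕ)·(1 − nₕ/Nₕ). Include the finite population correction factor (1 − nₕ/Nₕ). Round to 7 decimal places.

N = 9414. Term for each stratum: Wₕ²sₕ²/nₕ·(1−nₕ/Nₕ).
Var(x̄_st) = 0.0052818043 + 0.0030132400 = 0.0082950443 → 0.0082950.

0.0082950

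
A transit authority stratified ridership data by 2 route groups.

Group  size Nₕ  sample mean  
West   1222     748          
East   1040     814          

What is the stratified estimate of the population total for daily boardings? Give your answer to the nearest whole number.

1760616

Population total = Σ Nₕ·x̄ₕ (each stratum's size times its mean).
1222·748 + 1040·814 = 914056 + 846560 = 1760616.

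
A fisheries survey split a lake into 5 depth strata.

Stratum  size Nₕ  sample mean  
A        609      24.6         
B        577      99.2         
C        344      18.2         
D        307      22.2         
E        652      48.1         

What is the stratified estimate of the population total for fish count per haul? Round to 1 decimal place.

A: 609·24.6 = 14981.4
B: 577·99.2 = 57238.4
C: 344·18.2 = 6260.8
D: 307·22.2 = 6815.4
E: 652·48.1 = 31361.2
τ̂ = Σ Nₕx̄ₕ = 116657.2.

116657.2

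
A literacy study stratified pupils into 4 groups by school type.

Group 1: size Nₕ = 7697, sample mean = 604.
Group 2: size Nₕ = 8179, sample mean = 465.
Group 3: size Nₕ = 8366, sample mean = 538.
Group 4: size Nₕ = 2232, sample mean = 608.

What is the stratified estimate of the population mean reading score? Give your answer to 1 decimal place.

540.5

N = 26474; weights Wₕ = Nₕ/N = (0.2907, 0.3089, 0.3160, 0.0843).
x̄_st = Σ Wₕ·x̄ₕ = 0.2907·604 + 0.3089·465 + 0.3160·538 + 0.0843·608 ≈ 540.537...
→ 540.5.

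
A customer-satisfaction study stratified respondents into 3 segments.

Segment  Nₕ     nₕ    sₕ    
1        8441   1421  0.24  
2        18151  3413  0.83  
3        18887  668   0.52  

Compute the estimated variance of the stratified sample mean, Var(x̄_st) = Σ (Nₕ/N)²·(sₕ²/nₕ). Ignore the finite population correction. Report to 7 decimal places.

N = 45479; Wₕ = Nₕ/N.
segment 1: (8441/45479)²·0.24²/1421 = 0.0000013964
segment 2: (18151/45479)²·0.83²/3413 = 0.0000321513
segment 3: (18887/45479)²·0.52²/668 = 0.0000698127
Sum = 0.0001033604 → 0.0001034.

0.0001034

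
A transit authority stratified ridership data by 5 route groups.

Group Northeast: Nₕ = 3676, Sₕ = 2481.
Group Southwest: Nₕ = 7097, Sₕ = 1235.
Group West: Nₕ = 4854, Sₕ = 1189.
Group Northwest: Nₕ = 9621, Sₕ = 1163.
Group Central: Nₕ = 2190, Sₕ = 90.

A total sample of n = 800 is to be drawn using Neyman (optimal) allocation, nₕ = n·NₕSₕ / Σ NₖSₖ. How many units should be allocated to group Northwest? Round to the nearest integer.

255

Northeast: NₕSₕ = 3676·2481 = 9120156
Southwest: NₕSₕ = 7097·1235 = 8764795
West: NₕSₕ = 4854·1189 = 5771406
Northwest: NₕSₕ = 9621·1163 = 11189223
Central: NₕSₕ = 2190·90 = 197100
Σ NₕSₕ = 35042680.
n_Northwest = 800·11189223/35042680 = 255.442... → 255.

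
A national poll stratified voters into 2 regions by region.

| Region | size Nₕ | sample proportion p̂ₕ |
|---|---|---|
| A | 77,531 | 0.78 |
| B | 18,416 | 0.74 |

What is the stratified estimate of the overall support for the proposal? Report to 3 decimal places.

0.772

N = 77531 + 18416 = 95947.
Overall proportion = Σ (Nₕ/N)·p̂ₕ.
Σ Nₕp̂ₕ = 60474.18 + 13627.84 = 74102.02.
74102.02 / 95947 = 0.77232... → 0.772.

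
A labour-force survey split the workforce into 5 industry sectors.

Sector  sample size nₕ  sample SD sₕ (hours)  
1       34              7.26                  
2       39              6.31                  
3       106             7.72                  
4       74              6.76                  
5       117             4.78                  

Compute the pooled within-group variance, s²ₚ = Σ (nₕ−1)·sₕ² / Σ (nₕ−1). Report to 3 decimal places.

42.456

1: (34−1)·7.26² = 33·52.7076 = 1739.3508
2: (39−1)·6.31² = 38·39.8161 = 1513.0118
3: (106−1)·7.72² = 105·59.5984 = 6257.832
4: (74−1)·6.76² = 73·45.6976 = 3335.9248
5: (117−1)·4.78² = 116·22.8484 = 2650.4144
Numerator = 15496.5338; denominator = Σ(nₕ−1) = 365.
s²ₚ = 15496.5338/365 = 42.45626... → 42.456.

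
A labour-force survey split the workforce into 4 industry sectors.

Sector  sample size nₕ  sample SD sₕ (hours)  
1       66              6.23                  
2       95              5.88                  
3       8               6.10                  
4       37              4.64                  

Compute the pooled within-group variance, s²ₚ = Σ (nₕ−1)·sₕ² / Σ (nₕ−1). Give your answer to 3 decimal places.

33.705

1: (66−1)·6.23² = 65·38.8129 = 2522.8385
2: (95−1)·5.88² = 94·34.5744 = 3249.9936
3: (8−1)·6.10² = 7·37.21 = 260.47
4: (37−1)·4.64² = 36·21.5296 = 775.0656
Numerator = 6808.3677; denominator = Σ(nₕ−1) = 202.
s²ₚ = 6808.3677/202 = 33.70479... → 33.705.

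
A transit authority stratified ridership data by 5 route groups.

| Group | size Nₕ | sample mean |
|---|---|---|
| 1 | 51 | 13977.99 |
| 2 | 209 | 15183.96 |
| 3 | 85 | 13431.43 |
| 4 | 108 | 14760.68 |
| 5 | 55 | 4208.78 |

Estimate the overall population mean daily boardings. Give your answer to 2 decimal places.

N = 51 + 209 + 85 + 108 + 55 = 508.
Weight each subgroup mean by Nₕ/N and sum.
Σ Nₕx̄ₕ = 51·13977.99 + 209·15183.96 + 85·13431.43 + 108·14760.68 + 55·4208.78 = 712877.49 + 3173447.64 + 1141671.55 + 1594153.44 + 231482.9 = 6853633.02.
Divide by N: 6853633.02 / 508 = 13491.4036... → 13491.40.

13491.40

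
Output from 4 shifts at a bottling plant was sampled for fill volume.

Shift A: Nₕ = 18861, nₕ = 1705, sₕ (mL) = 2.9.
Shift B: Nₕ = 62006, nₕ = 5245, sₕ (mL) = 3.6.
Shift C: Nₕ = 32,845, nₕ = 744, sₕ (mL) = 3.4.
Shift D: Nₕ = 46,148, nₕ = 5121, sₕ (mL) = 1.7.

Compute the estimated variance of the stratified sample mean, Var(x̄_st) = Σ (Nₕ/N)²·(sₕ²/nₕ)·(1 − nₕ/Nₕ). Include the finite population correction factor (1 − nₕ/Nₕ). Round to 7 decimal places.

0.0010856

N = 159860; Wₕ = Nₕ/N.
shift A: (18861/159860)²·2.9²/1705·(1 − 1705/18861) = 0.0000624558
shift B: (62006/159860)²·3.6²/5245·(1 − 5245/62006) = 0.0003403013
shift C: (32845/159860)²·3.4²/744·(1 − 744/32845) = 0.0006410518
shift D: (46148/159860)²·1.7²/5121·(1 − 5121/46148) = 0.0000418106
Sum = 0.0010856195 → 0.0010856.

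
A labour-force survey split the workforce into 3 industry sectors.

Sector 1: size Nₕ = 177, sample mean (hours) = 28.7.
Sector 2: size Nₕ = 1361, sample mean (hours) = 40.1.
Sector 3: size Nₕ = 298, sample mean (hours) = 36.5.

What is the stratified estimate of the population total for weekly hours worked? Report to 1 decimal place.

70533.0

Population total = Σ Nₕ·x̄ₕ (each stratum's size times its mean).
177·28.7 + 1361·40.1 + 298·36.5 = 5079.9 + 54576.1 + 10877 = 70533.0.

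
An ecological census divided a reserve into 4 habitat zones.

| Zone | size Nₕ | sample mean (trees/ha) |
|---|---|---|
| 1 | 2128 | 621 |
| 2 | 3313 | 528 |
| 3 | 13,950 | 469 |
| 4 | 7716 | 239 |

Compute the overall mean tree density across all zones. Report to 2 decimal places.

N = 27107; weights Wₕ = Nₕ/N = (0.0785, 0.1222, 0.5146, 0.2846).
x̄_st = Σ Wₕ·x̄ₕ = 0.0785·621 + 0.1222·528 + 0.5146·469 + 0.2846·239 ≈ 422.6741...
→ 422.67.

422.67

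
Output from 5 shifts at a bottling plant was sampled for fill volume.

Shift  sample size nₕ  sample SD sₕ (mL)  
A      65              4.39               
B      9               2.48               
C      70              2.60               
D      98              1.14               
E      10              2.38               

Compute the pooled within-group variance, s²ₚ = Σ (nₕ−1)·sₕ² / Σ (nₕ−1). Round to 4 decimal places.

7.7980

A: (65−1)·4.39² = 64·19.2721 = 1233.4144
B: (9−1)·2.48² = 8·6.1504 = 49.2032
C: (70−1)·2.60² = 69·6.76 = 466.44
D: (98−1)·1.14² = 97·1.2996 = 126.0612
E: (10−1)·2.38² = 9·5.6644 = 50.9796
Numerator = 1926.0984; denominator = Σ(nₕ−1) = 247.
s²ₚ = 1926.0984/247 = 7.797969... → 7.7980.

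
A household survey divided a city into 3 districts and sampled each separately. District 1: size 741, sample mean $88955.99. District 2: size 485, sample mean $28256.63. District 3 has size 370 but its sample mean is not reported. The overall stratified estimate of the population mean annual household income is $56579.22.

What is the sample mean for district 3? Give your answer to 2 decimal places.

Σ Nₕx̄ₕ = N·μ, so 370·x̄_3 = 1596·56579.22 − (741·88955.99 + 485·28256.63).
= 90300435.12 − 79620854.14 = 10679580.98.
x̄_3 = 10679580.98 / 370 = 28863.7324... → 28863.73.

28863.73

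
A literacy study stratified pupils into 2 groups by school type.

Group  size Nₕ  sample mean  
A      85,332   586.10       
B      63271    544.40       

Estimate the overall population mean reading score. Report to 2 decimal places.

N = 85332 + 63271 = 148603.
Overall mean = Σ (Nₕ/N)·x̄ₕ — weight by population share, not a simple average.
Σ Nₕx̄ₕ = 85332·586.10 + 63271·544.40 = 50013085.2 + 34444732.4 = 84457817.6.
Divide by N: 84457817.6 / 148603 = 568.3453... → 568.35.

568.35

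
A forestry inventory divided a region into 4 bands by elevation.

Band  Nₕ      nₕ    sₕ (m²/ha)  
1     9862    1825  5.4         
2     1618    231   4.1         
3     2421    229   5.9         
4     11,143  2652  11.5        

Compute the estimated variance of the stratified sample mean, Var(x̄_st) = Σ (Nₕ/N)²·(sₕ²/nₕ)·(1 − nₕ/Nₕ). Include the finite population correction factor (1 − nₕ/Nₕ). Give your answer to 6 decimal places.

N = 25044; Wₕ = Nₕ/N.
band 1: (9862/25044)²·5.4²/1825·(1 − 1825/9862) = 0.002019186
band 2: (1618/25044)²·4.1²/231·(1 − 231/1618) = 0.000260377
band 3: (2421/25044)²·5.9²/229·(1 − 229/2421) = 0.001286164
band 4: (11143/25044)²·11.5²/2652·(1 − 2652/11143) = 0.007522735
Sum = 0.011088462 → 0.011088.

0.011088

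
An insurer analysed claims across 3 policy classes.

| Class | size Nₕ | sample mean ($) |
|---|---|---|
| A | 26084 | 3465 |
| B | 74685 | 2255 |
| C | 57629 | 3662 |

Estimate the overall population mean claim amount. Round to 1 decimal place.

N = 26084 + 74685 + 57629 = 158398.
Overall mean = Σ (Nₕ/N)·x̄ₕ — weight by population share, not a simple average.
Σ Nₕx̄ₕ = 26084·3465 + 74685·2255 + 57629·3662 = 90381060 + 168414675 + 211037398 = 469833133.
Divide by N: 469833133 / 158398 = 2966.156... → 2966.2.

2966.2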